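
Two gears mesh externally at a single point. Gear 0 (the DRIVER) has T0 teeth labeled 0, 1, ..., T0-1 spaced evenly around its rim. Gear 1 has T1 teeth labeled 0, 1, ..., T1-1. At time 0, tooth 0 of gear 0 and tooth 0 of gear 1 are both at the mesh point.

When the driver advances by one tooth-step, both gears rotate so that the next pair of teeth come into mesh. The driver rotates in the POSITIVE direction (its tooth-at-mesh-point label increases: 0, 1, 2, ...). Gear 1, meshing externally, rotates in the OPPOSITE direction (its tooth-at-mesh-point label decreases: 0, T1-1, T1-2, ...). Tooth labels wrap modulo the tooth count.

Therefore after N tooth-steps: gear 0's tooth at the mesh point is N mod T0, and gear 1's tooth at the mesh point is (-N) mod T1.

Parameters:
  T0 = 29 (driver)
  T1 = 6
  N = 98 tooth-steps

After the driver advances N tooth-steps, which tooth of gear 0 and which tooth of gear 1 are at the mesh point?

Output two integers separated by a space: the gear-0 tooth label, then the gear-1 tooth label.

Gear 0 (driver, T0=29): tooth at mesh = N mod T0
  98 = 3 * 29 + 11, so 98 mod 29 = 11
  gear 0 tooth = 11
Gear 1 (driven, T1=6): tooth at mesh = (-N) mod T1
  98 = 16 * 6 + 2, so 98 mod 6 = 2
  (-98) mod 6 = (-2) mod 6 = 6 - 2 = 4
Mesh after 98 steps: gear-0 tooth 11 meets gear-1 tooth 4

Answer: 11 4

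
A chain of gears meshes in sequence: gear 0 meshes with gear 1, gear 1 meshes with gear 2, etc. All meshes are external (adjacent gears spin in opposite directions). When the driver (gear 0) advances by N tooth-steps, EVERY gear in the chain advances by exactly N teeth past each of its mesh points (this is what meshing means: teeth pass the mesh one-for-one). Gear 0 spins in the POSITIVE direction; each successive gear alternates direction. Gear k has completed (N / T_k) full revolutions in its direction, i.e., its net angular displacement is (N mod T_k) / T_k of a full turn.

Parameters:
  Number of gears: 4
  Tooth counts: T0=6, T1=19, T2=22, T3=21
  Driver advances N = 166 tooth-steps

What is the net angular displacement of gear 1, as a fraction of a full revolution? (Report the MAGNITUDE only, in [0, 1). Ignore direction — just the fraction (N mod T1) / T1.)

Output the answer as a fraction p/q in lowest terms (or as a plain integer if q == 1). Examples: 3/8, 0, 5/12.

Chain of 4 gears, tooth counts: [6, 19, 22, 21]
  gear 0: T0=6, direction=positive, advance = 166 mod 6 = 4 teeth = 4/6 turn
  gear 1: T1=19, direction=negative, advance = 166 mod 19 = 14 teeth = 14/19 turn
  gear 2: T2=22, direction=positive, advance = 166 mod 22 = 12 teeth = 12/22 turn
  gear 3: T3=21, direction=negative, advance = 166 mod 21 = 19 teeth = 19/21 turn
Gear 1: 166 mod 19 = 14
Fraction = 14 / 19 = 14/19 (gcd(14,19)=1) = 14/19

Answer: 14/19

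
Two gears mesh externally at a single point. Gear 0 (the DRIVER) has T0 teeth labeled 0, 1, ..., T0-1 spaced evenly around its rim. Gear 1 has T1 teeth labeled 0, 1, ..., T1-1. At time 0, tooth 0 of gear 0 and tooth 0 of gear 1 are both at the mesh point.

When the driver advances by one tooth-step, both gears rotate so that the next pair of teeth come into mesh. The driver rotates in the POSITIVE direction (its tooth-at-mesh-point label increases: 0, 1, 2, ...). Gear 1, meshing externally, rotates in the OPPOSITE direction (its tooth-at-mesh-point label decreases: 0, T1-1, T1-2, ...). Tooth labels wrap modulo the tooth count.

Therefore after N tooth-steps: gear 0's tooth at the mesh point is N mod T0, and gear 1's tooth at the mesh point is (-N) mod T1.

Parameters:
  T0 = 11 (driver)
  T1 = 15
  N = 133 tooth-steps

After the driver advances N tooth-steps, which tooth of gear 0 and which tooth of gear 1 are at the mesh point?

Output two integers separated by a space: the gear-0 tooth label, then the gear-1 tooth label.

Gear 0 (driver, T0=11): tooth at mesh = N mod T0
  133 = 12 * 11 + 1, so 133 mod 11 = 1
  gear 0 tooth = 1
Gear 1 (driven, T1=15): tooth at mesh = (-N) mod T1
  133 = 8 * 15 + 13, so 133 mod 15 = 13
  (-133) mod 15 = (-13) mod 15 = 15 - 13 = 2
Mesh after 133 steps: gear-0 tooth 1 meets gear-1 tooth 2

Answer: 1 2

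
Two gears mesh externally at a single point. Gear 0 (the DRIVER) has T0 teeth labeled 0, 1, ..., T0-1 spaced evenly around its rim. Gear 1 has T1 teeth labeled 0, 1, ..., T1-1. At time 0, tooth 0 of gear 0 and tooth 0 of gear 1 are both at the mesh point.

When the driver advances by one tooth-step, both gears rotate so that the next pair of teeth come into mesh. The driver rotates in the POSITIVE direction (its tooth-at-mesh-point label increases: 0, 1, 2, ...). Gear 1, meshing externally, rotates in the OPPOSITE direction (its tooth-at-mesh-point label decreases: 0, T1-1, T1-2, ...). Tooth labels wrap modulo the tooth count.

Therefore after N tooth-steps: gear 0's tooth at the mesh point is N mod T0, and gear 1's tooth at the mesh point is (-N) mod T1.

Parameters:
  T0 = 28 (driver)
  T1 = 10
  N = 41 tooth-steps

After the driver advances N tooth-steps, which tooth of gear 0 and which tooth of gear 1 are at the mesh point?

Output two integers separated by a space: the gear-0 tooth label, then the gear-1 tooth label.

Answer: 13 9

Derivation:
Gear 0 (driver, T0=28): tooth at mesh = N mod T0
  41 = 1 * 28 + 13, so 41 mod 28 = 13
  gear 0 tooth = 13
Gear 1 (driven, T1=10): tooth at mesh = (-N) mod T1
  41 = 4 * 10 + 1, so 41 mod 10 = 1
  (-41) mod 10 = (-1) mod 10 = 10 - 1 = 9
Mesh after 41 steps: gear-0 tooth 13 meets gear-1 tooth 9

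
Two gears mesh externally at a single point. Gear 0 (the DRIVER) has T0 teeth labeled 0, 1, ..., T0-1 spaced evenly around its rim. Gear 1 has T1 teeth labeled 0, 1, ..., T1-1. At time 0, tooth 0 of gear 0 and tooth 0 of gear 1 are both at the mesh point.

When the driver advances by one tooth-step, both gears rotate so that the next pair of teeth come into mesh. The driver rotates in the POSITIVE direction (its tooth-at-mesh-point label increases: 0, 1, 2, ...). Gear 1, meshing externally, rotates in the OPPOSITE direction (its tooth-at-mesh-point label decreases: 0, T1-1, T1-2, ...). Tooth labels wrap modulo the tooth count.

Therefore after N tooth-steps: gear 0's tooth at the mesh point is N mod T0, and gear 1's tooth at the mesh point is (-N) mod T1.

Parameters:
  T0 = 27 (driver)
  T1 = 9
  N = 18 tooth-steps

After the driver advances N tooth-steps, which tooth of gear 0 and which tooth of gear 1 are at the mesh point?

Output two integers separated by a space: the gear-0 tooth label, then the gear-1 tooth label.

Answer: 18 0

Derivation:
Gear 0 (driver, T0=27): tooth at mesh = N mod T0
  18 = 0 * 27 + 18, so 18 mod 27 = 18
  gear 0 tooth = 18
Gear 1 (driven, T1=9): tooth at mesh = (-N) mod T1
  18 = 2 * 9 + 0, so 18 mod 9 = 0
  (-18) mod 9 = 0
Mesh after 18 steps: gear-0 tooth 18 meets gear-1 tooth 0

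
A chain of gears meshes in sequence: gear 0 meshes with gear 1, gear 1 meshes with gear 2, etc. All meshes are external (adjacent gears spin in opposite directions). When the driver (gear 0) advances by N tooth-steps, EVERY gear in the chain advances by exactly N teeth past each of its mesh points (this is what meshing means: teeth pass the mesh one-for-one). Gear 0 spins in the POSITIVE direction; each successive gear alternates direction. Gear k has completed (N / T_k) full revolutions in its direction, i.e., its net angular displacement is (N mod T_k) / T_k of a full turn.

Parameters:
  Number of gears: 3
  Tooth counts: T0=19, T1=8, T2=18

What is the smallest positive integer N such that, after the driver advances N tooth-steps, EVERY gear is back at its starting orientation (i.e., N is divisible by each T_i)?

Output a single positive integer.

Answer: 1368

Derivation:
Gear k returns to start when N is a multiple of T_k.
All gears at start simultaneously when N is a common multiple of [19, 8, 18]; the smallest such N is lcm(19, 8, 18).
Start: lcm = T0 = 19
Fold in T1=8: gcd(19, 8) = 1; lcm(19, 8) = 19 * 8 / 1 = 152 / 1 = 152
Fold in T2=18: gcd(152, 18) = 2; lcm(152, 18) = 152 * 18 / 2 = 2736 / 2 = 1368
Full cycle length = 1368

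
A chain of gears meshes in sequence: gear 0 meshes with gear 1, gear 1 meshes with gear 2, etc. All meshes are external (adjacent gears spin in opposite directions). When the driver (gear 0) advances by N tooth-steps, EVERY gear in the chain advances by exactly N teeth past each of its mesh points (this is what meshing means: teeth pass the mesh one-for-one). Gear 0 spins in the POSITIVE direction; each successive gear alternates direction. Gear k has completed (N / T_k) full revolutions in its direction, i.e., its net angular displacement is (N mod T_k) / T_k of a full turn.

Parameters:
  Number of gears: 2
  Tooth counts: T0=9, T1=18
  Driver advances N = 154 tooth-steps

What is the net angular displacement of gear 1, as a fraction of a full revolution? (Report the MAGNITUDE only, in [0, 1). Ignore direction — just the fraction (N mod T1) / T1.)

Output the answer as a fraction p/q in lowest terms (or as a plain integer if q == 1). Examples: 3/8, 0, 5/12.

Answer: 5/9

Derivation:
Chain of 2 gears, tooth counts: [9, 18]
  gear 0: T0=9, direction=positive, advance = 154 mod 9 = 1 teeth = 1/9 turn
  gear 1: T1=18, direction=negative, advance = 154 mod 18 = 10 teeth = 10/18 turn
Gear 1: 154 mod 18 = 10
Fraction = 10 / 18 = 5/9 (gcd(10,18)=2) = 5/9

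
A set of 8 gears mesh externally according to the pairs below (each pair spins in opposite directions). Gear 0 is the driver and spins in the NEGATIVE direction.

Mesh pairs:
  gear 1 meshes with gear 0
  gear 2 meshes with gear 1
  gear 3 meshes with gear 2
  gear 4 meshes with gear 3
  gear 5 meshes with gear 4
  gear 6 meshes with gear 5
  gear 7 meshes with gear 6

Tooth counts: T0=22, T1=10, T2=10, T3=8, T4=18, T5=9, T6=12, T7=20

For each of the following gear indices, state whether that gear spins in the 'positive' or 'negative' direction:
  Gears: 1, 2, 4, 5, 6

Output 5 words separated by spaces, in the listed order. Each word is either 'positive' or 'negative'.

Answer: positive negative negative positive negative

Derivation:
Gear 0 (driver): negative (depth 0)
  gear 1: meshes with gear 0 -> depth 1 -> positive (opposite of gear 0)
  gear 2: meshes with gear 1 -> depth 2 -> negative (opposite of gear 1)
  gear 3: meshes with gear 2 -> depth 3 -> positive (opposite of gear 2)
  gear 4: meshes with gear 3 -> depth 4 -> negative (opposite of gear 3)
  gear 5: meshes with gear 4 -> depth 5 -> positive (opposite of gear 4)
  gear 6: meshes with gear 5 -> depth 6 -> negative (opposite of gear 5)
  gear 7: meshes with gear 6 -> depth 7 -> positive (opposite of gear 6)
Queried indices 1, 2, 4, 5, 6 -> positive, negative, negative, positive, negative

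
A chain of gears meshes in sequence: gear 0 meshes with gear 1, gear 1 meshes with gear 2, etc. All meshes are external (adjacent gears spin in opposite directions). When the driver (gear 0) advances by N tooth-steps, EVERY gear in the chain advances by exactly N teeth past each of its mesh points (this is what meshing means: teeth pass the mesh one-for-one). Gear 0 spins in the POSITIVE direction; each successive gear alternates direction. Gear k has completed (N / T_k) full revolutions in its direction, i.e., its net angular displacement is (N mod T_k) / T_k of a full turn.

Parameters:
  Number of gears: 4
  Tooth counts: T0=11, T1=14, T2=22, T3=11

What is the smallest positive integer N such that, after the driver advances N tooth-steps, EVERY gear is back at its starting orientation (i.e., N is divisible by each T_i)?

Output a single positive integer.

Gear k returns to start when N is a multiple of T_k.
All gears at start simultaneously when N is a common multiple of [11, 14, 22, 11]; the smallest such N is lcm(11, 14, 22, 11).
Start: lcm = T0 = 11
Fold in T1=14: gcd(11, 14) = 1; lcm(11, 14) = 11 * 14 / 1 = 154 / 1 = 154
Fold in T2=22: gcd(154, 22) = 22; lcm(154, 22) = 154 * 22 / 22 = 3388 / 22 = 154
Fold in T3=11: gcd(154, 11) = 11; lcm(154, 11) = 154 * 11 / 11 = 1694 / 11 = 154
Full cycle length = 154

Answer: 154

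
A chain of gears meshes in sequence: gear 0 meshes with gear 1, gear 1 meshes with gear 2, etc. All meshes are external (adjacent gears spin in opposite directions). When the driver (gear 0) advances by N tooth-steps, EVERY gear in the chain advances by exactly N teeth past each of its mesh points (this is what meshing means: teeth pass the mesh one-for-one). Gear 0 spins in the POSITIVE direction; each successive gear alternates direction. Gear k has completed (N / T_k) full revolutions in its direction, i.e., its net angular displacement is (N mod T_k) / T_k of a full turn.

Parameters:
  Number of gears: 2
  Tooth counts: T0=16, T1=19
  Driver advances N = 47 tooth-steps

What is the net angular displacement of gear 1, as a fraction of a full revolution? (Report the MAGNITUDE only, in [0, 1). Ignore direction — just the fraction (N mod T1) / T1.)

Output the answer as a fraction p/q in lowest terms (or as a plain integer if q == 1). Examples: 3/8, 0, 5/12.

Chain of 2 gears, tooth counts: [16, 19]
  gear 0: T0=16, direction=positive, advance = 47 mod 16 = 15 teeth = 15/16 turn
  gear 1: T1=19, direction=negative, advance = 47 mod 19 = 9 teeth = 9/19 turn
Gear 1: 47 mod 19 = 9
Fraction = 9 / 19 = 9/19 (gcd(9,19)=1) = 9/19

Answer: 9/19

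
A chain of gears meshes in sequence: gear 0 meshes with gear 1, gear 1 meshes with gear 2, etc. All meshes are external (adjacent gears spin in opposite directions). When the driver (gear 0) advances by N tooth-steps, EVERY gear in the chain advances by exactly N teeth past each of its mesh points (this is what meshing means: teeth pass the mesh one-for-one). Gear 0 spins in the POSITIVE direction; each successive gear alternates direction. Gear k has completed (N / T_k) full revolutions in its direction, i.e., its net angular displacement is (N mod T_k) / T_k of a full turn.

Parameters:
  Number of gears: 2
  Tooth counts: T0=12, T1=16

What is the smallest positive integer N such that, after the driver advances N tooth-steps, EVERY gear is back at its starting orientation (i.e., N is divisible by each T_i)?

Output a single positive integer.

Gear k returns to start when N is a multiple of T_k.
All gears at start simultaneously when N is a common multiple of [12, 16]; the smallest such N is lcm(12, 16).
Start: lcm = T0 = 12
Fold in T1=16: gcd(12, 16) = 4; lcm(12, 16) = 12 * 16 / 4 = 192 / 4 = 48
Full cycle length = 48

Answer: 48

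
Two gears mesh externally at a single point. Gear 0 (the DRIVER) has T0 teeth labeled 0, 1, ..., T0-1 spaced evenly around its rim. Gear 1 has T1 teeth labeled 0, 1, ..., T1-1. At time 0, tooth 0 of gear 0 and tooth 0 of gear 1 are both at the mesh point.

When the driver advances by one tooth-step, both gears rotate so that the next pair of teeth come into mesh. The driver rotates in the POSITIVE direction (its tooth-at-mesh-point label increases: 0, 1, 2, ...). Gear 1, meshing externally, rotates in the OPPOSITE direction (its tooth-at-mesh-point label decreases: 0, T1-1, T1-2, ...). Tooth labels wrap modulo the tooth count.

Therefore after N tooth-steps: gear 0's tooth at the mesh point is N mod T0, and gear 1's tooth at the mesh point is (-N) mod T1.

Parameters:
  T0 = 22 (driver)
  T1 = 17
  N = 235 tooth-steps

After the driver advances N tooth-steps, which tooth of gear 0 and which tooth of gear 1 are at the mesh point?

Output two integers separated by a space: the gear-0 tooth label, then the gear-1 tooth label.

Gear 0 (driver, T0=22): tooth at mesh = N mod T0
  235 = 10 * 22 + 15, so 235 mod 22 = 15
  gear 0 tooth = 15
Gear 1 (driven, T1=17): tooth at mesh = (-N) mod T1
  235 = 13 * 17 + 14, so 235 mod 17 = 14
  (-235) mod 17 = (-14) mod 17 = 17 - 14 = 3
Mesh after 235 steps: gear-0 tooth 15 meets gear-1 tooth 3

Answer: 15 3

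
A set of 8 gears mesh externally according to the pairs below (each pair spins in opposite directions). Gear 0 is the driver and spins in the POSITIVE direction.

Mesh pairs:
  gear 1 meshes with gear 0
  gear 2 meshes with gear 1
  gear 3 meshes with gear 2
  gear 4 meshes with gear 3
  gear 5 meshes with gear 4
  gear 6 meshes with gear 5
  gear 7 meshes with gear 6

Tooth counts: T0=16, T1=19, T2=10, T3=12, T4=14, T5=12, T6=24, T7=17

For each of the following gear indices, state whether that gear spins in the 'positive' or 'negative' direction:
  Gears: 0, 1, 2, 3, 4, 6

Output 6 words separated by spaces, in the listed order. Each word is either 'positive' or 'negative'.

Gear 0 (driver): positive (depth 0)
  gear 1: meshes with gear 0 -> depth 1 -> negative (opposite of gear 0)
  gear 2: meshes with gear 1 -> depth 2 -> positive (opposite of gear 1)
  gear 3: meshes with gear 2 -> depth 3 -> negative (opposite of gear 2)
  gear 4: meshes with gear 3 -> depth 4 -> positive (opposite of gear 3)
  gear 5: meshes with gear 4 -> depth 5 -> negative (opposite of gear 4)
  gear 6: meshes with gear 5 -> depth 6 -> positive (opposite of gear 5)
  gear 7: meshes with gear 6 -> depth 7 -> negative (opposite of gear 6)
Queried indices 0, 1, 2, 3, 4, 6 -> positive, negative, positive, negative, positive, positive

Answer: positive negative positive negative positive positive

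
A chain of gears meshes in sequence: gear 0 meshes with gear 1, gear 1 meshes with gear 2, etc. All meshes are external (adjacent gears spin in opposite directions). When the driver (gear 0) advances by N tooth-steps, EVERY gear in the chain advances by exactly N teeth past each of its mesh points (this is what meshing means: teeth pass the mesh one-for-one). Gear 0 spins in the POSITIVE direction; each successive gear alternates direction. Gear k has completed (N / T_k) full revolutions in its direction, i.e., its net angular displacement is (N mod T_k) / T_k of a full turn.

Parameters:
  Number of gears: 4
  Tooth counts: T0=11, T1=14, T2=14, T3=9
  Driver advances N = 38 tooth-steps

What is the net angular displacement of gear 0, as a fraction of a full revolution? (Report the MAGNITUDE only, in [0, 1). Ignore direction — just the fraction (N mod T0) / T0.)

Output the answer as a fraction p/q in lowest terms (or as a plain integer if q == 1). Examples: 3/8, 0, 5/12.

Answer: 5/11

Derivation:
Chain of 4 gears, tooth counts: [11, 14, 14, 9]
  gear 0: T0=11, direction=positive, advance = 38 mod 11 = 5 teeth = 5/11 turn
  gear 1: T1=14, direction=negative, advance = 38 mod 14 = 10 teeth = 10/14 turn
  gear 2: T2=14, direction=positive, advance = 38 mod 14 = 10 teeth = 10/14 turn
  gear 3: T3=9, direction=negative, advance = 38 mod 9 = 2 teeth = 2/9 turn
Gear 0: 38 mod 11 = 5
Fraction = 5 / 11 = 5/11 (gcd(5,11)=1) = 5/11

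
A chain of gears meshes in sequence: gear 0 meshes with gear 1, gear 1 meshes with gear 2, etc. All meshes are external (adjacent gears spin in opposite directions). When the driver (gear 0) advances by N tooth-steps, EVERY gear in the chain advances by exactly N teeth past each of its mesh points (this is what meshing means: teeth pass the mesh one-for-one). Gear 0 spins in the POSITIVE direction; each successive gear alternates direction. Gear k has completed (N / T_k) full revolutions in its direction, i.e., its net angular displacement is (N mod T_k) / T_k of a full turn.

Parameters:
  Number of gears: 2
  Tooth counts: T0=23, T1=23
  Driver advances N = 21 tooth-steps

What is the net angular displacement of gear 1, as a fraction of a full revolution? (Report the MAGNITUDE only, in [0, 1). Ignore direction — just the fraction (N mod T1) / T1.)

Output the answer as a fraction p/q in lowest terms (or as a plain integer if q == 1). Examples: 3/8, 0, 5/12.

Chain of 2 gears, tooth counts: [23, 23]
  gear 0: T0=23, direction=positive, advance = 21 mod 23 = 21 teeth = 21/23 turn
  gear 1: T1=23, direction=negative, advance = 21 mod 23 = 21 teeth = 21/23 turn
Gear 1: 21 mod 23 = 21
Fraction = 21 / 23 = 21/23 (gcd(21,23)=1) = 21/23

Answer: 21/23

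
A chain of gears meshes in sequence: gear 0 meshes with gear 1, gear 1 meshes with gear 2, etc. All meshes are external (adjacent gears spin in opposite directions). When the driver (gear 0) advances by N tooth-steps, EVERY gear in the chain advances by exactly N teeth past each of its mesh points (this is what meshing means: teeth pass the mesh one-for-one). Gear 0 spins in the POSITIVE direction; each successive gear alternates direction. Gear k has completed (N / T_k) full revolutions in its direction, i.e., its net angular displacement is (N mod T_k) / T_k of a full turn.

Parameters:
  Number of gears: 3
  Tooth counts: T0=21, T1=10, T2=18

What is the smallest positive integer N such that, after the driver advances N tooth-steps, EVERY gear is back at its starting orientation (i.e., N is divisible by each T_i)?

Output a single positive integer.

Answer: 630

Derivation:
Gear k returns to start when N is a multiple of T_k.
All gears at start simultaneously when N is a common multiple of [21, 10, 18]; the smallest such N is lcm(21, 10, 18).
Start: lcm = T0 = 21
Fold in T1=10: gcd(21, 10) = 1; lcm(21, 10) = 21 * 10 / 1 = 210 / 1 = 210
Fold in T2=18: gcd(210, 18) = 6; lcm(210, 18) = 210 * 18 / 6 = 3780 / 6 = 630
Full cycle length = 630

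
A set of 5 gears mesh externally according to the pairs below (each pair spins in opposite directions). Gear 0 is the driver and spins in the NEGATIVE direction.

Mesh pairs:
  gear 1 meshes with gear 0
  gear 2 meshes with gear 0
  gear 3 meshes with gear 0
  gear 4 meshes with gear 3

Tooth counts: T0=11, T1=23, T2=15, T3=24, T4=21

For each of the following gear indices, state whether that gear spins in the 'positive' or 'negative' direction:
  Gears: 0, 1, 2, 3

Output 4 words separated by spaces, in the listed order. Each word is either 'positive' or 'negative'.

Gear 0 (driver): negative (depth 0)
  gear 1: meshes with gear 0 -> depth 1 -> positive (opposite of gear 0)
  gear 2: meshes with gear 0 -> depth 1 -> positive (opposite of gear 0)
  gear 3: meshes with gear 0 -> depth 1 -> positive (opposite of gear 0)
  gear 4: meshes with gear 3 -> depth 2 -> negative (opposite of gear 3)
Queried indices 0, 1, 2, 3 -> negative, positive, positive, positive

Answer: negative positive positive positive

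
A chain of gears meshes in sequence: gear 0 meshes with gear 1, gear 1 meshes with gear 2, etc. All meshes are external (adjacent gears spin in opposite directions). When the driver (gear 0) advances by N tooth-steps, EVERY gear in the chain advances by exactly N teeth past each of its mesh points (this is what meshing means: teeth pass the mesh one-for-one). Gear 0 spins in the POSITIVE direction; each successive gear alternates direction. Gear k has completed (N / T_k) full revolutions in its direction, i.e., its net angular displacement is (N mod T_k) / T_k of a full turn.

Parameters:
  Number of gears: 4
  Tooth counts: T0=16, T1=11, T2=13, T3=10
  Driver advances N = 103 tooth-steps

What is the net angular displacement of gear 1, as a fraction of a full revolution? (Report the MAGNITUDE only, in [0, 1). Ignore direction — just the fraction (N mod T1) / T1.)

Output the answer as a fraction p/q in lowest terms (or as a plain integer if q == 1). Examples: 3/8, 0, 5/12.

Chain of 4 gears, tooth counts: [16, 11, 13, 10]
  gear 0: T0=16, direction=positive, advance = 103 mod 16 = 7 teeth = 7/16 turn
  gear 1: T1=11, direction=negative, advance = 103 mod 11 = 4 teeth = 4/11 turn
  gear 2: T2=13, direction=positive, advance = 103 mod 13 = 12 teeth = 12/13 turn
  gear 3: T3=10, direction=negative, advance = 103 mod 10 = 3 teeth = 3/10 turn
Gear 1: 103 mod 11 = 4
Fraction = 4 / 11 = 4/11 (gcd(4,11)=1) = 4/11

Answer: 4/11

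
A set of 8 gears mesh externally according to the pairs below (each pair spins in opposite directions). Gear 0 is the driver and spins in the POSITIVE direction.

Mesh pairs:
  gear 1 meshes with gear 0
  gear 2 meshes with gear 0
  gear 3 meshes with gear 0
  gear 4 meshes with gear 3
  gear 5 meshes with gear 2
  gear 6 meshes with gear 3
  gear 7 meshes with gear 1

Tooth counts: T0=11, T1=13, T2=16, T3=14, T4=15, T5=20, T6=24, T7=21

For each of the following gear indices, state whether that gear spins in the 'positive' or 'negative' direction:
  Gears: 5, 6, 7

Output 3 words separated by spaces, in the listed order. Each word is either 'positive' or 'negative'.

Gear 0 (driver): positive (depth 0)
  gear 1: meshes with gear 0 -> depth 1 -> negative (opposite of gear 0)
  gear 2: meshes with gear 0 -> depth 1 -> negative (opposite of gear 0)
  gear 3: meshes with gear 0 -> depth 1 -> negative (opposite of gear 0)
  gear 4: meshes with gear 3 -> depth 2 -> positive (opposite of gear 3)
  gear 5: meshes with gear 2 -> depth 2 -> positive (opposite of gear 2)
  gear 6: meshes with gear 3 -> depth 2 -> positive (opposite of gear 3)
  gear 7: meshes with gear 1 -> depth 2 -> positive (opposite of gear 1)
Queried indices 5, 6, 7 -> positive, positive, positive

Answer: positive positive positive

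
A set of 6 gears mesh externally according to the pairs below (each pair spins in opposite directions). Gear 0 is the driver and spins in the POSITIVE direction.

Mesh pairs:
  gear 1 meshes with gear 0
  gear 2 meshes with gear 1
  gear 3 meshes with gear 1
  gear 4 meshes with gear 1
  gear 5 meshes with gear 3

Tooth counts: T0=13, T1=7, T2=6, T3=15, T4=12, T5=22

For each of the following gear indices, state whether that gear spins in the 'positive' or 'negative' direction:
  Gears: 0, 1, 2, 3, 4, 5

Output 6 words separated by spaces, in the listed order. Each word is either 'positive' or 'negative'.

Gear 0 (driver): positive (depth 0)
  gear 1: meshes with gear 0 -> depth 1 -> negative (opposite of gear 0)
  gear 2: meshes with gear 1 -> depth 2 -> positive (opposite of gear 1)
  gear 3: meshes with gear 1 -> depth 2 -> positive (opposite of gear 1)
  gear 4: meshes with gear 1 -> depth 2 -> positive (opposite of gear 1)
  gear 5: meshes with gear 3 -> depth 3 -> negative (opposite of gear 3)
Queried indices 0, 1, 2, 3, 4, 5 -> positive, negative, positive, positive, positive, negative

Answer: positive negative positive positive positive negative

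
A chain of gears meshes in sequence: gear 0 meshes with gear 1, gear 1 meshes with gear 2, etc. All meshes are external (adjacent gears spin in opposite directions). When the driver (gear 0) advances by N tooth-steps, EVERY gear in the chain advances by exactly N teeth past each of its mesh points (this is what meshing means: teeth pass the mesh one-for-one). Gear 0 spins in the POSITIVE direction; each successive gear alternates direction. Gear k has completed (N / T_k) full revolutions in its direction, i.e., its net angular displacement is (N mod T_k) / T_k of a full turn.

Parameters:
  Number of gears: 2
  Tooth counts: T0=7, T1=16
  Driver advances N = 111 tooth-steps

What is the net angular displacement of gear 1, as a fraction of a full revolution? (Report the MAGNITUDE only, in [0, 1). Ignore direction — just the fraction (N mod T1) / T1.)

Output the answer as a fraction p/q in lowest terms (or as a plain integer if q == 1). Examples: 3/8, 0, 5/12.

Answer: 15/16

Derivation:
Chain of 2 gears, tooth counts: [7, 16]
  gear 0: T0=7, direction=positive, advance = 111 mod 7 = 6 teeth = 6/7 turn
  gear 1: T1=16, direction=negative, advance = 111 mod 16 = 15 teeth = 15/16 turn
Gear 1: 111 mod 16 = 15
Fraction = 15 / 16 = 15/16 (gcd(15,16)=1) = 15/16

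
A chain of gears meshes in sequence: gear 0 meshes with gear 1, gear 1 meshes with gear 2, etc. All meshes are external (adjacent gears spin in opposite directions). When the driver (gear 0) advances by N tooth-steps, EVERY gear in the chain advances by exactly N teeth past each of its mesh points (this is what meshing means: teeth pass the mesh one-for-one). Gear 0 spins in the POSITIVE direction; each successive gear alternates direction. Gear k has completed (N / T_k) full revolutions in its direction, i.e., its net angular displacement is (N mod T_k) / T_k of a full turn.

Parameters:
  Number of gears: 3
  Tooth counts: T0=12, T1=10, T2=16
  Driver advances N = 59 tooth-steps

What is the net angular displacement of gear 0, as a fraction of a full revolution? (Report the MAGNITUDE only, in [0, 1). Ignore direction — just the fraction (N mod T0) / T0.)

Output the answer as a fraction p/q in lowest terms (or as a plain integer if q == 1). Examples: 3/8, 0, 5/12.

Chain of 3 gears, tooth counts: [12, 10, 16]
  gear 0: T0=12, direction=positive, advance = 59 mod 12 = 11 teeth = 11/12 turn
  gear 1: T1=10, direction=negative, advance = 59 mod 10 = 9 teeth = 9/10 turn
  gear 2: T2=16, direction=positive, advance = 59 mod 16 = 11 teeth = 11/16 turn
Gear 0: 59 mod 12 = 11
Fraction = 11 / 12 = 11/12 (gcd(11,12)=1) = 11/12

Answer: 11/12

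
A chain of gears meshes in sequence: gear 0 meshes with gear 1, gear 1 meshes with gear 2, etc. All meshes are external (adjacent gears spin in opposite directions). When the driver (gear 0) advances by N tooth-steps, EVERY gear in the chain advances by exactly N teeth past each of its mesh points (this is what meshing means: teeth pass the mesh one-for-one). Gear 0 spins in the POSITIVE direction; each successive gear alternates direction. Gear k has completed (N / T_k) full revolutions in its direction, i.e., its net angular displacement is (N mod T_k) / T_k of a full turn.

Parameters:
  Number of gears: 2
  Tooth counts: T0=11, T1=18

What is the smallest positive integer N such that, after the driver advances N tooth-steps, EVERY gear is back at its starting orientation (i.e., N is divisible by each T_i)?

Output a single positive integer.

Answer: 198

Derivation:
Gear k returns to start when N is a multiple of T_k.
All gears at start simultaneously when N is a common multiple of [11, 18]; the smallest such N is lcm(11, 18).
Start: lcm = T0 = 11
Fold in T1=18: gcd(11, 18) = 1; lcm(11, 18) = 11 * 18 / 1 = 198 / 1 = 198
Full cycle length = 198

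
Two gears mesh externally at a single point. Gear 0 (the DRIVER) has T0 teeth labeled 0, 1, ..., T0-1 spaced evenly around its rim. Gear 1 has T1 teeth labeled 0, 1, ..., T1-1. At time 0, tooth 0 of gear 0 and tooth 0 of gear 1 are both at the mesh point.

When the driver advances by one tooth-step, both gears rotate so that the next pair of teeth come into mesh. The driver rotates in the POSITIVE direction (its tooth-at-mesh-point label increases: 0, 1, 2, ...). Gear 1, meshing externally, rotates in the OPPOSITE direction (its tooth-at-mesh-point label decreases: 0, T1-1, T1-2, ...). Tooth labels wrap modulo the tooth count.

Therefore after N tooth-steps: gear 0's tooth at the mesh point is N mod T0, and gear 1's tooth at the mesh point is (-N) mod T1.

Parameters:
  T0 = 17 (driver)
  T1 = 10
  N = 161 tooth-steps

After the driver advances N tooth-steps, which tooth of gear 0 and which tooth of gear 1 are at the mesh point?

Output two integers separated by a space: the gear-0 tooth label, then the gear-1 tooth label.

Answer: 8 9

Derivation:
Gear 0 (driver, T0=17): tooth at mesh = N mod T0
  161 = 9 * 17 + 8, so 161 mod 17 = 8
  gear 0 tooth = 8
Gear 1 (driven, T1=10): tooth at mesh = (-N) mod T1
  161 = 16 * 10 + 1, so 161 mod 10 = 1
  (-161) mod 10 = (-1) mod 10 = 10 - 1 = 9
Mesh after 161 steps: gear-0 tooth 8 meets gear-1 tooth 9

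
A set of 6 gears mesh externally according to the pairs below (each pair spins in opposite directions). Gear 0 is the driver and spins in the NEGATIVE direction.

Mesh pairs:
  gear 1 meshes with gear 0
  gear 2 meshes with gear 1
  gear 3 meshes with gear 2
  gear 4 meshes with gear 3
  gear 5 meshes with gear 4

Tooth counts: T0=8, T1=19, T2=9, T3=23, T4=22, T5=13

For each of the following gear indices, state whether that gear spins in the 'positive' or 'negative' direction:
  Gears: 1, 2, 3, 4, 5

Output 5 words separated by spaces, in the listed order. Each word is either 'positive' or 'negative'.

Answer: positive negative positive negative positive

Derivation:
Gear 0 (driver): negative (depth 0)
  gear 1: meshes with gear 0 -> depth 1 -> positive (opposite of gear 0)
  gear 2: meshes with gear 1 -> depth 2 -> negative (opposite of gear 1)
  gear 3: meshes with gear 2 -> depth 3 -> positive (opposite of gear 2)
  gear 4: meshes with gear 3 -> depth 4 -> negative (opposite of gear 3)
  gear 5: meshes with gear 4 -> depth 5 -> positive (opposite of gear 4)
Queried indices 1, 2, 3, 4, 5 -> positive, negative, positive, negative, positive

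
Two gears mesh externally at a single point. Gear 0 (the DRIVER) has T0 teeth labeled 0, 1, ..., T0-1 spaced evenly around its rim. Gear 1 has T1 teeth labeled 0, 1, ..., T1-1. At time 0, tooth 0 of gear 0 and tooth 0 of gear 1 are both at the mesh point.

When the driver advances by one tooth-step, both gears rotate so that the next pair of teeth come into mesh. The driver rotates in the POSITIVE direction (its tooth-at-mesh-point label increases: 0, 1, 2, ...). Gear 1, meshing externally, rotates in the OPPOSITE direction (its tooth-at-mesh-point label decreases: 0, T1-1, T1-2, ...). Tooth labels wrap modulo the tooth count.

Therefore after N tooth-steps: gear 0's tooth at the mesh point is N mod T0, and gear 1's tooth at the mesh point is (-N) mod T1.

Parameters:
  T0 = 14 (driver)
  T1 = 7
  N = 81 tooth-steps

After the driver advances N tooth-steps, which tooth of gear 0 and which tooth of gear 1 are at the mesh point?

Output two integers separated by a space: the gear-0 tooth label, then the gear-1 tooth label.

Answer: 11 3

Derivation:
Gear 0 (driver, T0=14): tooth at mesh = N mod T0
  81 = 5 * 14 + 11, so 81 mod 14 = 11
  gear 0 tooth = 11
Gear 1 (driven, T1=7): tooth at mesh = (-N) mod T1
  81 = 11 * 7 + 4, so 81 mod 7 = 4
  (-81) mod 7 = (-4) mod 7 = 7 - 4 = 3
Mesh after 81 steps: gear-0 tooth 11 meets gear-1 tooth 3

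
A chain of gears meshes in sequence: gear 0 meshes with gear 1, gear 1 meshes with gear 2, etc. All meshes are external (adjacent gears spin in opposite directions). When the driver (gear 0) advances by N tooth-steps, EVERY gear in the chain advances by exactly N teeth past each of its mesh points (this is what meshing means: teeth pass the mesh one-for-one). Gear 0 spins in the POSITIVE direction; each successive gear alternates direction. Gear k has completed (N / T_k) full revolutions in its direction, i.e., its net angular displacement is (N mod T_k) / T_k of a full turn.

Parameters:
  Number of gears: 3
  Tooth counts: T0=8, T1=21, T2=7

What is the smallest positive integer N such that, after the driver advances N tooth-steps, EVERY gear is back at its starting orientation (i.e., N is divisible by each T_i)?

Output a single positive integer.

Gear k returns to start when N is a multiple of T_k.
All gears at start simultaneously when N is a common multiple of [8, 21, 7]; the smallest such N is lcm(8, 21, 7).
Start: lcm = T0 = 8
Fold in T1=21: gcd(8, 21) = 1; lcm(8, 21) = 8 * 21 / 1 = 168 / 1 = 168
Fold in T2=7: gcd(168, 7) = 7; lcm(168, 7) = 168 * 7 / 7 = 1176 / 7 = 168
Full cycle length = 168

Answer: 168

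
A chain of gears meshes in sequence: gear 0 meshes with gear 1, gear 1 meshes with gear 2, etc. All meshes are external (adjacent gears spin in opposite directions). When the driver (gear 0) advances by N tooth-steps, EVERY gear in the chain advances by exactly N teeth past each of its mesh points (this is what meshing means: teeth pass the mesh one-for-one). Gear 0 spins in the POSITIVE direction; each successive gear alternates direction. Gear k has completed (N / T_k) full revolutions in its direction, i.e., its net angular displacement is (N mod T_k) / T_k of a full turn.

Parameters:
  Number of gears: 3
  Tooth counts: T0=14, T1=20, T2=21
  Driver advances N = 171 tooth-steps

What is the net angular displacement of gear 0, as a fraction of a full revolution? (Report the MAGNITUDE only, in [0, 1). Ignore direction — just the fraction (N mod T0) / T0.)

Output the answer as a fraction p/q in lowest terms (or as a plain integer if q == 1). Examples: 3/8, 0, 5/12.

Answer: 3/14

Derivation:
Chain of 3 gears, tooth counts: [14, 20, 21]
  gear 0: T0=14, direction=positive, advance = 171 mod 14 = 3 teeth = 3/14 turn
  gear 1: T1=20, direction=negative, advance = 171 mod 20 = 11 teeth = 11/20 turn
  gear 2: T2=21, direction=positive, advance = 171 mod 21 = 3 teeth = 3/21 turn
Gear 0: 171 mod 14 = 3
Fraction = 3 / 14 = 3/14 (gcd(3,14)=1) = 3/14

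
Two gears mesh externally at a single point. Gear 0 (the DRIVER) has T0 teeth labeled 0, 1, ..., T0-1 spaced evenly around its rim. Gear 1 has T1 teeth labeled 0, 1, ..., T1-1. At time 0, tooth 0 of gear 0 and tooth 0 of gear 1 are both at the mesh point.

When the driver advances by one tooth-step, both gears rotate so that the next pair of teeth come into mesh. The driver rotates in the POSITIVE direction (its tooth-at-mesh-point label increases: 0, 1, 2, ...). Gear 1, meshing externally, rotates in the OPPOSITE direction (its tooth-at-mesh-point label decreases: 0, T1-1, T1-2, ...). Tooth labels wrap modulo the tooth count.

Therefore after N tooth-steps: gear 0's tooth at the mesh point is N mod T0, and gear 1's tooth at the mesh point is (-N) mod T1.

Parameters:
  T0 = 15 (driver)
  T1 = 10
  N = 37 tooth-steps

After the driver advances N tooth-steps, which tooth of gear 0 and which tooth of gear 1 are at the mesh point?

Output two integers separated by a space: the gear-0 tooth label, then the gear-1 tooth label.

Answer: 7 3

Derivation:
Gear 0 (driver, T0=15): tooth at mesh = N mod T0
  37 = 2 * 15 + 7, so 37 mod 15 = 7
  gear 0 tooth = 7
Gear 1 (driven, T1=10): tooth at mesh = (-N) mod T1
  37 = 3 * 10 + 7, so 37 mod 10 = 7
  (-37) mod 10 = (-7) mod 10 = 10 - 7 = 3
Mesh after 37 steps: gear-0 tooth 7 meets gear-1 tooth 3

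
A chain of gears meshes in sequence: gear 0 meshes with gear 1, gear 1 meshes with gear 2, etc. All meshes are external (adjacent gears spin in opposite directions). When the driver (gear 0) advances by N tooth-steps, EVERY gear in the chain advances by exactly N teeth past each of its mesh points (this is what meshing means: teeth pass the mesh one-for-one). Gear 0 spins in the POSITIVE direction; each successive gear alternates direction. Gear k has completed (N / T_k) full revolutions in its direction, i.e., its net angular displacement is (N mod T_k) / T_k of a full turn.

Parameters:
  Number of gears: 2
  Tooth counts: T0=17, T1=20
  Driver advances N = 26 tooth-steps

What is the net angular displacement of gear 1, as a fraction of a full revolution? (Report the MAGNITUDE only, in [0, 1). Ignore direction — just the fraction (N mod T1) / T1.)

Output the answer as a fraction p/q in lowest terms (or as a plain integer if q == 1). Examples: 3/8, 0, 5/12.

Answer: 3/10

Derivation:
Chain of 2 gears, tooth counts: [17, 20]
  gear 0: T0=17, direction=positive, advance = 26 mod 17 = 9 teeth = 9/17 turn
  gear 1: T1=20, direction=negative, advance = 26 mod 20 = 6 teeth = 6/20 turn
Gear 1: 26 mod 20 = 6
Fraction = 6 / 20 = 3/10 (gcd(6,20)=2) = 3/10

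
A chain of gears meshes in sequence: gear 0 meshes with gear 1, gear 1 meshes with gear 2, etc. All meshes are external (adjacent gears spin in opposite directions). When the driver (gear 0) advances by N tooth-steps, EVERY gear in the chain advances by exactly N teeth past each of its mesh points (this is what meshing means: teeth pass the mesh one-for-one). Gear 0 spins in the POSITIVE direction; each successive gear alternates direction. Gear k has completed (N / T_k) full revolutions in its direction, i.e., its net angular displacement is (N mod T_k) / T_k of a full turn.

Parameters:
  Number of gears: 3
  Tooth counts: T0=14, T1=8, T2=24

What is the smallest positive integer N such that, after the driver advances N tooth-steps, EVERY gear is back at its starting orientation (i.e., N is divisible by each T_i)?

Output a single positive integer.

Answer: 168

Derivation:
Gear k returns to start when N is a multiple of T_k.
All gears at start simultaneously when N is a common multiple of [14, 8, 24]; the smallest such N is lcm(14, 8, 24).
Start: lcm = T0 = 14
Fold in T1=8: gcd(14, 8) = 2; lcm(14, 8) = 14 * 8 / 2 = 112 / 2 = 56
Fold in T2=24: gcd(56, 24) = 8; lcm(56, 24) = 56 * 24 / 8 = 1344 / 8 = 168
Full cycle length = 168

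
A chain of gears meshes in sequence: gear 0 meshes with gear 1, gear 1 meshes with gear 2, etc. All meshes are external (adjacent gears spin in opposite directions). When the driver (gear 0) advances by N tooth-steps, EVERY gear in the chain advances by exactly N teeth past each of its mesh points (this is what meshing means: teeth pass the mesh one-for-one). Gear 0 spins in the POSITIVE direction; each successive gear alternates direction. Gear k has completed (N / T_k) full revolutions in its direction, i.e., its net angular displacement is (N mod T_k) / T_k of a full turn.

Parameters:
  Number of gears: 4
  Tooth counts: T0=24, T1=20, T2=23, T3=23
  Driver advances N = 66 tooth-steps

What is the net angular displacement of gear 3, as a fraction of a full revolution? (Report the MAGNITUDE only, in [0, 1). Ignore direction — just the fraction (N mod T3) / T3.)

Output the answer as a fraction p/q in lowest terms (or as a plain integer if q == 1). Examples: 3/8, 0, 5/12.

Chain of 4 gears, tooth counts: [24, 20, 23, 23]
  gear 0: T0=24, direction=positive, advance = 66 mod 24 = 18 teeth = 18/24 turn
  gear 1: T1=20, direction=negative, advance = 66 mod 20 = 6 teeth = 6/20 turn
  gear 2: T2=23, direction=positive, advance = 66 mod 23 = 20 teeth = 20/23 turn
  gear 3: T3=23, direction=negative, advance = 66 mod 23 = 20 teeth = 20/23 turn
Gear 3: 66 mod 23 = 20
Fraction = 20 / 23 = 20/23 (gcd(20,23)=1) = 20/23

Answer: 20/23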